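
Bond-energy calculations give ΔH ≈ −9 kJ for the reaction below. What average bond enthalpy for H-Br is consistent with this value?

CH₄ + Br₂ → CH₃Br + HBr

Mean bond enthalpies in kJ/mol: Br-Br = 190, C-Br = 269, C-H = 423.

Let D be the H-Br bond energy.
Σ(broken) = 1×190 + 4×423 = 1882
Σ(formed) = 1×269 + 3×423 + 1×D = 1538 + D
ΔH = Σ(broken) − Σ(formed) = (1882) − (1538 + D) = +344 − D
Setting this equal to −9 kJ gives D = 353 kJ/mol.

D(H-Br) ≈ 353 kJ/mol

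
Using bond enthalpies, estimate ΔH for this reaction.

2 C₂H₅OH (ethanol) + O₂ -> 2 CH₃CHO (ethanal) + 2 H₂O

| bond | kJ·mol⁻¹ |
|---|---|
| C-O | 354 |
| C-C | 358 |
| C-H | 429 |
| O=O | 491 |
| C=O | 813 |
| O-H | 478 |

Bonds broken (reactants):
  C-C: 2 × 358 = 716
  C-H: 10 × 429 = 4290
  C-O: 2 × 354 = 708
  O-H: 2 × 478 = 956
  O=O: 1 × 491 = 491
  Σ(broken) = 7161 kJ
Bonds formed (products):
  C-C: 2 × 358 = 716
  C-H: 8 × 429 = 3432
  C=O: 2 × 813 = 1626
  O-H: 4 × 478 = 1912
  Σ(formed) = 7686 kJ
ΔH = Σ(broken) − Σ(formed) = 7161 − 7686 = −525 kJ

ΔH ≈ −525 kJ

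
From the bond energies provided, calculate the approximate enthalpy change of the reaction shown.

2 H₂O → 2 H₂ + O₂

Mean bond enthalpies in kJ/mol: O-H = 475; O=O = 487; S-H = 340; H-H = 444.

ΔH ≈ +525 kJ

Bonds broken (reactants):
  O-H: 4 × 475 = 1900
  Σ(broken) = 1900 kJ
Bonds formed (products):
  H-H: 2 × 444 = 888
  O=O: 1 × 487 = 487
  Σ(formed) = 1375 kJ
ΔH = Σ(broken) − Σ(formed) = 1900 − 1375 = +525 kJ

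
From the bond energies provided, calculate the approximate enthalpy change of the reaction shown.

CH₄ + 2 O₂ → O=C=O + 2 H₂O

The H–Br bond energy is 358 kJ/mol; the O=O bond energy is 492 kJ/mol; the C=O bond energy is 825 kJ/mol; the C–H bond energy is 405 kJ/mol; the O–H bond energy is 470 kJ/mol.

ΔH ≈ −926 kJ

Bonds broken (reactants):
  C–H: 4 × 405 = 1620
  O=O: 2 × 492 = 984
  Σ(broken) = 2604 kJ
Bonds formed (products):
  C=O: 2 × 825 = 1650
  O–H: 4 × 470 = 1880
  Σ(formed) = 3530 kJ
ΔH = Σ(broken) − Σ(formed) = 2604 − 3530 = −926 kJ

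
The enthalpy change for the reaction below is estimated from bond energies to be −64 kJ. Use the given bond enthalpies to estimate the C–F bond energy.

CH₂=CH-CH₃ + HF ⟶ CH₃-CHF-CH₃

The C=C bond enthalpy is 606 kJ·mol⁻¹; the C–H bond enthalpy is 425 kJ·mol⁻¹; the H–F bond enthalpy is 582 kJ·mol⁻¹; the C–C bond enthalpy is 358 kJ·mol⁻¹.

D(C–F) ≈ 469 kJ/mol

Let D be the C–F bond energy.
Σ(broken) = 1×358 + 6×425 + 1×606 + 1×582 = 4096
Σ(formed) = 2×358 + 1×D + 7×425 = 3691 + D
ΔH = Σ(broken) − Σ(formed) = (4096) − (3691 + D) = +405 − D
Setting this equal to −64 kJ gives D = 469 kJ/mol.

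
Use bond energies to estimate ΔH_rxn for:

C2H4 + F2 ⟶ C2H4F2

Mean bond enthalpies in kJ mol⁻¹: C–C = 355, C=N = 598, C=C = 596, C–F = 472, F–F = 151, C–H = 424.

ΔH ≈ −552 kJ

Bonds broken (reactants):
  C–H: 4 × 424 = 1696
  C=C: 1 × 596 = 596
  F–F: 1 × 151 = 151
  Σ(broken) = 2443 kJ
Bonds formed (products):
  C–C: 1 × 355 = 355
  C–F: 2 × 472 = 944
  C–H: 4 × 424 = 1696
  Σ(formed) = 2995 kJ
ΔH = Σ(broken) − Σ(formed) = 2443 − 2995 = −552 kJ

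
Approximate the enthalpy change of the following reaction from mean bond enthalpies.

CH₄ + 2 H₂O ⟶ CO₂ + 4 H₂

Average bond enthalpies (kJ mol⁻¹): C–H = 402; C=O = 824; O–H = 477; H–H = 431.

ΔH ≈ +144 kJ

Bonds broken (reactants):
  C–H: 4 × 402 = 1608
  O–H: 4 × 477 = 1908
  Σ(broken) = 3516 kJ
Bonds formed (products):
  C=O: 2 × 824 = 1648
  H–H: 4 × 431 = 1724
  Σ(formed) = 3372 kJ
ΔH = Σ(broken) − Σ(formed) = 3516 − 3372 = +144 kJ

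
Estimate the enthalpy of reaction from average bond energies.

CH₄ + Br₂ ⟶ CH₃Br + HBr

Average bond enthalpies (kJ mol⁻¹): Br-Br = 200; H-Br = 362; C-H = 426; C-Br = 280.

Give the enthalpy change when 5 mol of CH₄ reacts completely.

ΔH = −80 kJ

Bonds broken (reactants):
  Br-Br: 1 × 200 = 200
  C-H: 4 × 426 = 1704
  Σ(broken) = 1904 kJ
Bonds formed (products):
  C-Br: 1 × 280 = 280
  C-H: 3 × 426 = 1278
  H-Br: 1 × 362 = 362
  Σ(formed) = 1920 kJ
ΔH = Σ(broken) − Σ(formed) = 1904 − 1920 = −16 kJ
For 5× the reaction as written: 5 × (−16) = −80 kJ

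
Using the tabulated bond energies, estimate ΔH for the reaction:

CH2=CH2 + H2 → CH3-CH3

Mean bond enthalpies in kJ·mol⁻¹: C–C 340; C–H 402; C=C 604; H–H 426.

Bonds broken (reactants):
  C–H: 4 × 402 = 1608
  C=C: 1 × 604 = 604
  H–H: 1 × 426 = 426
  Σ(broken) = 2638 kJ
Bonds formed (products):
  C–C: 1 × 340 = 340
  C–H: 6 × 402 = 2412
  Σ(formed) = 2752 kJ
ΔH = Σ(broken) − Σ(formed) = 2638 − 2752 = −114 kJ

ΔH ≈ −114 kJ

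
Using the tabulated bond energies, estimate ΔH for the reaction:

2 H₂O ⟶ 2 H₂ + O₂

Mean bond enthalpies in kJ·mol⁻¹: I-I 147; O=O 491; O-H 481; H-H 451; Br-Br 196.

Bonds broken (reactants):
  O-H: 4 × 481 = 1924
  Σ(broken) = 1924 kJ
Bonds formed (products):
  H-H: 2 × 451 = 902
  O=O: 1 × 491 = 491
  Σ(formed) = 1393 kJ
ΔH = Σ(broken) − Σ(formed) = 1924 − 1393 = +531 kJ

ΔH ≈ +531 kJ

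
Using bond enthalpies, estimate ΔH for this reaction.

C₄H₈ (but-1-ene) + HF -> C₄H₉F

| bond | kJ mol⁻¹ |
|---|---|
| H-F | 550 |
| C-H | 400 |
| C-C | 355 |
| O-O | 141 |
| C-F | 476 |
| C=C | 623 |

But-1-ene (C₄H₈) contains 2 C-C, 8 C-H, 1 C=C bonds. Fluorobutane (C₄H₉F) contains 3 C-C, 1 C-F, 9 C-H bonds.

Bonds broken (reactants):
  C-C: 2 × 355 = 710
  C-H: 8 × 400 = 3200
  C=C: 1 × 623 = 623
  H-F: 1 × 550 = 550
  Σ(broken) = 5083 kJ
Bonds formed (products):
  C-C: 3 × 355 = 1065
  C-F: 1 × 476 = 476
  C-H: 9 × 400 = 3600
  Σ(formed) = 5141 kJ
ΔH = Σ(broken) − Σ(formed) = 5083 − 5141 = −58 kJ

ΔH ≈ −58 kJ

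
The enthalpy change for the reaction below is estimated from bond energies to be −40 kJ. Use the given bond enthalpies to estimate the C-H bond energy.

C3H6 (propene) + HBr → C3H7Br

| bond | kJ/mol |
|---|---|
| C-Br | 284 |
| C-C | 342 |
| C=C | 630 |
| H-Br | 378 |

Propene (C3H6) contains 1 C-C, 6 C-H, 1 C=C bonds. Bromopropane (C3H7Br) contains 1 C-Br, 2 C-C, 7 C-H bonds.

Let D be the C-H bond energy.
Σ(broken) = 1×342 + 6×D + 1×630 + 1×378 = 1350 + 6D
Σ(formed) = 1×284 + 2×342 + 7×D = 968 + 7D
ΔH = Σ(broken) − Σ(formed) = (1350 + 6D) − (968 + 7D) = +382 − D
Setting this equal to −40 kJ gives D = 422 kJ/mol.

D(C-H) ≈ 422 kJ/mol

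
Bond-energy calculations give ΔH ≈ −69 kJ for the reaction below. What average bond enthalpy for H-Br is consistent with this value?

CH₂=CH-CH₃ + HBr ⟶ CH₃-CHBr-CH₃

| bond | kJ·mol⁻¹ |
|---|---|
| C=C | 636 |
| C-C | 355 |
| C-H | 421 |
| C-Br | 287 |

D(H-Br) ≈ 358 kJ/mol

Let D be the H-Br bond energy.
Σ(broken) = 1×355 + 6×421 + 1×636 + 1×D = 3517 + D
Σ(formed) = 1×287 + 2×355 + 7×421 = 3944
ΔH = Σ(broken) − Σ(formed) = (3517 + D) − (3944) = −427 + D
Setting this equal to −69 kJ gives D = 358 kJ/mol.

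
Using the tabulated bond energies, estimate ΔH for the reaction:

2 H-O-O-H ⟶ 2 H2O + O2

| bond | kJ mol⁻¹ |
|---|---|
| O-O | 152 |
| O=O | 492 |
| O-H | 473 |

ΔH ≈ −188 kJ

Bonds broken (reactants):
  O-H: 4 × 473 = 1892
  O-O: 2 × 152 = 304
  Σ(broken) = 2196 kJ
Bonds formed (products):
  O-H: 4 × 473 = 1892
  O=O: 1 × 492 = 492
  Σ(formed) = 2384 kJ
ΔH = Σ(broken) − Σ(formed) = 2196 − 2384 = −188 kJ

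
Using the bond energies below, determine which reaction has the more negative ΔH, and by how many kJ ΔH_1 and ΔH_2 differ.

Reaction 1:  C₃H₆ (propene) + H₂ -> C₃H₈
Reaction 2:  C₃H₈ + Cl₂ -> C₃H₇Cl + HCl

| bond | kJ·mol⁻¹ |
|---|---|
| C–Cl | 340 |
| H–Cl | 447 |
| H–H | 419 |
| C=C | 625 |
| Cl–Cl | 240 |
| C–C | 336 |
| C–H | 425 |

Reaction 1, by 20 kJ

Reaction 1:
  Bonds broken (reactants):
    C–C: 1 × 336 = 336
    C–H: 6 × 425 = 2550
    C=C: 1 × 625 = 625
    H–H: 1 × 419 = 419
    Σ(broken) = 3930 kJ
  Bonds formed (products):
    C–C: 2 × 336 = 672
    C–H: 8 × 425 = 3400
    Σ(formed) = 4072 kJ
  ΔH_1 = 3930 − 4072 = −142 kJ
Reaction 2:
  Bonds broken (reactants):
    C–C: 2 × 336 = 672
    C–H: 8 × 425 = 3400
    Cl–Cl: 1 × 240 = 240
    Σ(broken) = 4312 kJ
  Bonds formed (products):
    C–C: 2 × 336 = 672
    C–Cl: 1 × 340 = 340
    C–H: 7 × 425 = 2975
    H–Cl: 1 × 447 = 447
    Σ(formed) = 4434 kJ
  ΔH_2 = 4312 − 4434 = −122 kJ
ΔH_1 − ΔH_2 = −20 kJ, so reaction 1 has the more negative ΔH; |ΔH_1 − ΔH_2| = 20 kJ.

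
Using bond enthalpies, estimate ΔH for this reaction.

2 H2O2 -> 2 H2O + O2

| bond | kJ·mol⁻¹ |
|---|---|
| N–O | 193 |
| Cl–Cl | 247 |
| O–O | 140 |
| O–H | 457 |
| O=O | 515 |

ΔH ≈ −235 kJ

Bonds broken (reactants):
  O–H: 4 × 457 = 1828
  O–O: 2 × 140 = 280
  Σ(broken) = 2108 kJ
Bonds formed (products):
  O–H: 4 × 457 = 1828
  O=O: 1 × 515 = 515
  Σ(formed) = 2343 kJ
ΔH = Σ(broken) − Σ(formed) = 2108 − 2343 = −235 kJ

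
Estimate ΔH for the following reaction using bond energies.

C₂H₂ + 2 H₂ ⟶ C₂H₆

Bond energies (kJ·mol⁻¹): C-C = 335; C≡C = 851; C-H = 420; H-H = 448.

Bonds broken (reactants):
  C≡C: 1 × 851 = 851
  C-H: 2 × 420 = 840
  H-H: 2 × 448 = 896
  Σ(broken) = 2587 kJ
Bonds formed (products):
  C-C: 1 × 335 = 335
  C-H: 6 × 420 = 2520
  Σ(formed) = 2855 kJ
ΔH = Σ(broken) − Σ(formed) = 2587 − 2855 = −268 kJ

ΔH ≈ −268 kJ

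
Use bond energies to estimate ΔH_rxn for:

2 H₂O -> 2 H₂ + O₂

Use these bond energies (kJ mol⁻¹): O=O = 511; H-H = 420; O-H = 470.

Bonds broken (reactants):
  O-H: 4 × 470 = 1880
  Σ(broken) = 1880 kJ
Bonds formed (products):
  H-H: 2 × 420 = 840
  O=O: 1 × 511 = 511
  Σ(formed) = 1351 kJ
ΔH = Σ(broken) − Σ(formed) = 1880 − 1351 = +529 kJ

ΔH ≈ +529 kJ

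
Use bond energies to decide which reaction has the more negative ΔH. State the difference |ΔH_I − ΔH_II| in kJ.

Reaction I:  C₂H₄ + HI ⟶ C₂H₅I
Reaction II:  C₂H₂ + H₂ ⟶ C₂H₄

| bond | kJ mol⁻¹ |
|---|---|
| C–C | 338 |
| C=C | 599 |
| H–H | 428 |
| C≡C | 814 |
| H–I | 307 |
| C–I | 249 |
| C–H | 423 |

Reaction I:
  Bonds broken (reactants):
    C–H: 4 × 423 = 1692
    C=C: 1 × 599 = 599
    H–I: 1 × 307 = 307
    Σ(broken) = 2598 kJ
  Bonds formed (products):
    C–C: 1 × 338 = 338
    C–H: 5 × 423 = 2115
    C–I: 1 × 249 = 249
    Σ(formed) = 2702 kJ
  ΔH_I = 2598 − 2702 = −104 kJ
Reaction II:
  Bonds broken (reactants):
    C≡C: 1 × 814 = 814
    C–H: 2 × 423 = 846
    H–H: 1 × 428 = 428
    Σ(broken) = 2088 kJ
  Bonds formed (products):
    C–H: 4 × 423 = 1692
    C=C: 1 × 599 = 599
    Σ(formed) = 2291 kJ
  ΔH_II = 2088 − 2291 = −203 kJ
ΔH_I − ΔH_II = +99 kJ, so reaction II has the more negative ΔH; |ΔH_I − ΔH_II| = 99 kJ.

Reaction II, by 99 kJ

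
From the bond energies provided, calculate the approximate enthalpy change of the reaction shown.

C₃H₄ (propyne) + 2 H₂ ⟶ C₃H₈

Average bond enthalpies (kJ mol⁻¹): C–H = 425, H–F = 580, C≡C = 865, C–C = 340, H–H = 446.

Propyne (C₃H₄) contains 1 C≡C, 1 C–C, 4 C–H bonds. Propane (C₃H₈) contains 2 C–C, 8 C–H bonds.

Bonds broken (reactants):
  C≡C: 1 × 865 = 865
  C–C: 1 × 340 = 340
  C–H: 4 × 425 = 1700
  H–H: 2 × 446 = 892
  Σ(broken) = 3797 kJ
Bonds formed (products):
  C–C: 2 × 340 = 680
  C–H: 8 × 425 = 3400
  Σ(formed) = 4080 kJ
ΔH = Σ(broken) − Σ(formed) = 3797 − 4080 = −283 kJ

ΔH ≈ −283 kJ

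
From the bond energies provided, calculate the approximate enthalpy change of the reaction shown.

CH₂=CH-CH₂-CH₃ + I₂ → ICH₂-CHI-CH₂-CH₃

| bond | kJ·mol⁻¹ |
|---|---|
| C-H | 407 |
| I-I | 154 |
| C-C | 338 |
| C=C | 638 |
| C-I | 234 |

ΔH ≈ −14 kJ

Bonds broken (reactants):
  C-C: 2 × 338 = 676
  C-H: 8 × 407 = 3256
  C=C: 1 × 638 = 638
  I-I: 1 × 154 = 154
  Σ(broken) = 4724 kJ
Bonds formed (products):
  C-C: 3 × 338 = 1014
  C-H: 8 × 407 = 3256
  C-I: 2 × 234 = 468
  Σ(formed) = 4738 kJ
ΔH = Σ(broken) − Σ(formed) = 4724 − 4738 = −14 kJ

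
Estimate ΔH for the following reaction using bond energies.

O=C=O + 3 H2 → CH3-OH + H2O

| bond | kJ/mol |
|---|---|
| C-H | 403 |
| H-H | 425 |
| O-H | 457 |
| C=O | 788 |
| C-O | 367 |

ΔH ≈ −96 kJ

Bonds broken (reactants):
  C=O: 2 × 788 = 1576
  H-H: 3 × 425 = 1275
  Σ(broken) = 2851 kJ
Bonds formed (products):
  C-H: 3 × 403 = 1209
  C-O: 1 × 367 = 367
  O-H: 3 × 457 = 1371
  Σ(formed) = 2947 kJ
ΔH = Σ(broken) − Σ(formed) = 2851 − 2947 = −96 kJ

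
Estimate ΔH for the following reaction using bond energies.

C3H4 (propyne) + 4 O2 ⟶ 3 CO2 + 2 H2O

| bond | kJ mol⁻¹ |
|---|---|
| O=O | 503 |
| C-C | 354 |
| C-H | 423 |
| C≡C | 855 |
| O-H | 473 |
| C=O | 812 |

Bonds broken (reactants):
  C≡C: 1 × 855 = 855
  C-C: 1 × 354 = 354
  C-H: 4 × 423 = 1692
  O=O: 4 × 503 = 2012
  Σ(broken) = 4913 kJ
Bonds formed (products):
  C=O: 6 × 812 = 4872
  O-H: 4 × 473 = 1892
  Σ(formed) = 6764 kJ
ΔH = Σ(broken) − Σ(formed) = 4913 − 6764 = −1851 kJ

ΔH ≈ −1851 kJ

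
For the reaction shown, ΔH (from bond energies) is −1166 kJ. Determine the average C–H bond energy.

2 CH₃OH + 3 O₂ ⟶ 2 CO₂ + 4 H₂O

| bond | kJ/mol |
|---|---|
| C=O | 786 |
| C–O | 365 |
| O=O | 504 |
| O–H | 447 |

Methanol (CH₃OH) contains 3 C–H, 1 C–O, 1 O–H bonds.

Let D be the C–H bond energy.
Σ(broken) = 6×D + 2×365 + 2×447 + 3×504 = 3136 + 6D
Σ(formed) = 4×786 + 8×447 = 6720
ΔH = Σ(broken) − Σ(formed) = (3136 + 6D) − (6720) = −3584 + 6D
Setting this equal to −1166 kJ gives 6D = 2418, so D = 403 kJ/mol.

D(C–H) ≈ 403 kJ/mol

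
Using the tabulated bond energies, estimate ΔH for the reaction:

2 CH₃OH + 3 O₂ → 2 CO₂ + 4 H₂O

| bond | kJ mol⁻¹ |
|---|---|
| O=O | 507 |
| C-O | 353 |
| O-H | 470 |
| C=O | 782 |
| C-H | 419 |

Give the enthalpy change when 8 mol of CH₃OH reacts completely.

ΔH = −4828 kJ

Bonds broken (reactants):
  C-H: 6 × 419 = 2514
  C-O: 2 × 353 = 706
  O-H: 2 × 470 = 940
  O=O: 3 × 507 = 1521
  Σ(broken) = 5681 kJ
Bonds formed (products):
  C=O: 4 × 782 = 3128
  O-H: 8 × 470 = 3760
  Σ(formed) = 6888 kJ
ΔH = Σ(broken) − Σ(formed) = 5681 − 6888 = −1207 kJ
For 4× the reaction as written: 4 × (−1207) = −4828 kJ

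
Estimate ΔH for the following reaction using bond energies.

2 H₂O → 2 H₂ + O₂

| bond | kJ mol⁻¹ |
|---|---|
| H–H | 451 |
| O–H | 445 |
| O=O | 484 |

Bonds broken (reactants):
  O–H: 4 × 445 = 1780
  Σ(broken) = 1780 kJ
Bonds formed (products):
  H–H: 2 × 451 = 902
  O=O: 1 × 484 = 484
  Σ(formed) = 1386 kJ
ΔH = Σ(broken) − Σ(formed) = 1780 − 1386 = +394 kJ

ΔH ≈ +394 kJ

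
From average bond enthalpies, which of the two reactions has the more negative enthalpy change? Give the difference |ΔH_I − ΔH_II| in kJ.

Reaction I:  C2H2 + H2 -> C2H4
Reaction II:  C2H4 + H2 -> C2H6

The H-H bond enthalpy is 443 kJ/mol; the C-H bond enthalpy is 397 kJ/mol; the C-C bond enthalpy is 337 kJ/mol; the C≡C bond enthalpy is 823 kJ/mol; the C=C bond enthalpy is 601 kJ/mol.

Reaction I:
  Bonds broken (reactants):
    C≡C: 1 × 823 = 823
    C-H: 2 × 397 = 794
    H-H: 1 × 443 = 443
    Σ(broken) = 2060 kJ
  Bonds formed (products):
    C-H: 4 × 397 = 1588
    C=C: 1 × 601 = 601
    Σ(formed) = 2189 kJ
  ΔH_I = 2060 − 2189 = −129 kJ
Reaction II:
  Bonds broken (reactants):
    C-H: 4 × 397 = 1588
    C=C: 1 × 601 = 601
    H-H: 1 × 443 = 443
    Σ(broken) = 2632 kJ
  Bonds formed (products):
    C-C: 1 × 337 = 337
    C-H: 6 × 397 = 2382
    Σ(formed) = 2719 kJ
  ΔH_II = 2632 − 2719 = −87 kJ
ΔH_I − ΔH_II = −42 kJ, so reaction I has the more negative ΔH; |ΔH_I − ΔH_II| = 42 kJ.

Reaction I, by 42 kJ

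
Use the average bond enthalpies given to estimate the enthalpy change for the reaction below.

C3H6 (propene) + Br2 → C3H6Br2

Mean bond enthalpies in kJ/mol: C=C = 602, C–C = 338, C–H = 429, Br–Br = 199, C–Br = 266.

ΔH ≈ −69 kJ

Bonds broken (reactants):
  Br–Br: 1 × 199 = 199
  C–C: 1 × 338 = 338
  C–H: 6 × 429 = 2574
  C=C: 1 × 602 = 602
  Σ(broken) = 3713 kJ
Bonds formed (products):
  C–Br: 2 × 266 = 532
  C–C: 2 × 338 = 676
  C–H: 6 × 429 = 2574
  Σ(formed) = 3782 kJ
ΔH = Σ(broken) − Σ(formed) = 3713 − 3782 = −69 kJ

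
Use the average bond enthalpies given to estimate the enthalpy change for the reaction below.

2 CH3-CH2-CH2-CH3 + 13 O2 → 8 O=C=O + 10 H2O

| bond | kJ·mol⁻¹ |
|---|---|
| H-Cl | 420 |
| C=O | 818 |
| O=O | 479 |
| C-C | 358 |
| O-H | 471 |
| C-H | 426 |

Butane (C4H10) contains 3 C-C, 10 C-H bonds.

ΔH ≈ −5613 kJ

Bonds broken (reactants):
  C-C: 6 × 358 = 2148
  C-H: 20 × 426 = 8520
  O=O: 13 × 479 = 6227
  Σ(broken) = 16895 kJ
Bonds formed (products):
  C=O: 16 × 818 = 13088
  O-H: 20 × 471 = 9420
  Σ(formed) = 22508 kJ
ΔH = Σ(broken) − Σ(formed) = 16895 − 22508 = −5613 kJ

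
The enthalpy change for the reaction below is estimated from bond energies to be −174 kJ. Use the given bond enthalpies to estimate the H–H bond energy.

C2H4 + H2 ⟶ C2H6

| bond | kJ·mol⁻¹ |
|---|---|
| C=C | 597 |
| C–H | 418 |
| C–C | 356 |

D(H–H) ≈ 421 kJ/mol

Let D be the H–H bond energy.
Σ(broken) = 4×418 + 1×597 + 1×D = 2269 + D
Σ(formed) = 1×356 + 6×418 = 2864
ΔH = Σ(broken) − Σ(formed) = (2269 + D) − (2864) = −595 + D
Setting this equal to −174 kJ gives D = 421 kJ/mol.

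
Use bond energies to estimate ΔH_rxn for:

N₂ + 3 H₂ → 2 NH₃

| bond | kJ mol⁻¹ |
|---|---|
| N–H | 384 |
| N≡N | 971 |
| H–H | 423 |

ΔH ≈ −64 kJ

Bonds broken (reactants):
  H–H: 3 × 423 = 1269
  N≡N: 1 × 971 = 971
  Σ(broken) = 2240 kJ
Bonds formed (products):
  N–H: 6 × 384 = 2304
  Σ(formed) = 2304 kJ
ΔH = Σ(broken) − Σ(formed) = 2240 − 2304 = −64 kJ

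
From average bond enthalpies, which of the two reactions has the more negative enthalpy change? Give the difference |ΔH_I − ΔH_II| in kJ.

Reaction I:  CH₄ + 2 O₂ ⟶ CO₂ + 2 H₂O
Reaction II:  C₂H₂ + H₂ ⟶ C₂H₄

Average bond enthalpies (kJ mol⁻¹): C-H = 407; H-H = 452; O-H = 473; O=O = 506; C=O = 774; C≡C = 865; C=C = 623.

Reaction I:
  Bonds broken (reactants):
    C-H: 4 × 407 = 1628
    O=O: 2 × 506 = 1012
    Σ(broken) = 2640 kJ
  Bonds formed (products):
    C=O: 2 × 774 = 1548
    O-H: 4 × 473 = 1892
    Σ(formed) = 3440 kJ
  ΔH_I = 2640 − 3440 = −800 kJ
Reaction II:
  Bonds broken (reactants):
    C≡C: 1 × 865 = 865
    C-H: 2 × 407 = 814
    H-H: 1 × 452 = 452
    Σ(broken) = 2131 kJ
  Bonds formed (products):
    C-H: 4 × 407 = 1628
    C=C: 1 × 623 = 623
    Σ(formed) = 2251 kJ
  ΔH_II = 2131 − 2251 = −120 kJ
ΔH_I − ΔH_II = −680 kJ, so reaction I has the more negative ΔH; |ΔH_I − ΔH_II| = 680 kJ.

Reaction I, by 680 kJ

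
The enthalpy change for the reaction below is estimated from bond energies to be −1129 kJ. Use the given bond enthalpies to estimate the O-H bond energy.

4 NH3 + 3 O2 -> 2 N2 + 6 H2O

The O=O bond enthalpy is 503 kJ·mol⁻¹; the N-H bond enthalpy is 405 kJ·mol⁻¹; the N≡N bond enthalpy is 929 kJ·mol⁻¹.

D(O-H) ≈ 470 kJ/mol

Let D be the O-H bond energy.
Σ(broken) = 12×405 + 3×503 = 6369
Σ(formed) = 2×929 + 12×D = 1858 + 12D
ΔH = Σ(broken) − Σ(formed) = (6369) − (1858 + 12D) = +4511 − 12D
Setting this equal to −1129 kJ gives 12D = 5640, so D = 470 kJ/mol.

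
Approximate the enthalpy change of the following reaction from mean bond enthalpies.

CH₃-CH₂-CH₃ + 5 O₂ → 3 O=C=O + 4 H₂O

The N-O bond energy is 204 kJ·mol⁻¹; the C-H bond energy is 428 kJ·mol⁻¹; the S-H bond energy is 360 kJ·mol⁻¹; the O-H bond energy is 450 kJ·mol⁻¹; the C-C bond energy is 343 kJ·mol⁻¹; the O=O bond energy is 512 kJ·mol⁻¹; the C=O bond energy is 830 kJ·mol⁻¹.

ΔH ≈ −1910 kJ

Bonds broken (reactants):
  C-C: 2 × 343 = 686
  C-H: 8 × 428 = 3424
  O=O: 5 × 512 = 2560
  Σ(broken) = 6670 kJ
Bonds formed (products):
  C=O: 6 × 830 = 4980
  O-H: 8 × 450 = 3600
  Σ(formed) = 8580 kJ
ΔH = Σ(broken) − Σ(formed) = 6670 − 8580 = −1910 kJ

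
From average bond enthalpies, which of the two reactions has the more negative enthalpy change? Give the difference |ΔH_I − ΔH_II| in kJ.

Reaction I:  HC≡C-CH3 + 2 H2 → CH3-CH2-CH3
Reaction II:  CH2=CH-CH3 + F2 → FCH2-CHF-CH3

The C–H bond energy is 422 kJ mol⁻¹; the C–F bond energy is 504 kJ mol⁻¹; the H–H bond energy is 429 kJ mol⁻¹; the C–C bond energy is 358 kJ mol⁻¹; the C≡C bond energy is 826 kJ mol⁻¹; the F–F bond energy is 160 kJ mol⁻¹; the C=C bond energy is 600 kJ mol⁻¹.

Reaction I:
  Bonds broken (reactants):
    C≡C: 1 × 826 = 826
    C–C: 1 × 358 = 358
    C–H: 4 × 422 = 1688
    H–H: 2 × 429 = 858
    Σ(broken) = 3730 kJ
  Bonds formed (products):
    C–C: 2 × 358 = 716
    C–H: 8 × 422 = 3376
    Σ(formed) = 4092 kJ
  ΔH_I = 3730 − 4092 = −362 kJ
Reaction II:
  Bonds broken (reactants):
    C–C: 1 × 358 = 358
    C–H: 6 × 422 = 2532
    C=C: 1 × 600 = 600
    F–F: 1 × 160 = 160
    Σ(broken) = 3650 kJ
  Bonds formed (products):
    C–C: 2 × 358 = 716
    C–F: 2 × 504 = 1008
    C–H: 6 × 422 = 2532
    Σ(formed) = 4256 kJ
  ΔH_II = 3650 − 4256 = −606 kJ
ΔH_I − ΔH_II = +244 kJ, so reaction II has the more negative ΔH; |ΔH_I − ΔH_II| = 244 kJ.

Reaction II, by 244 kJ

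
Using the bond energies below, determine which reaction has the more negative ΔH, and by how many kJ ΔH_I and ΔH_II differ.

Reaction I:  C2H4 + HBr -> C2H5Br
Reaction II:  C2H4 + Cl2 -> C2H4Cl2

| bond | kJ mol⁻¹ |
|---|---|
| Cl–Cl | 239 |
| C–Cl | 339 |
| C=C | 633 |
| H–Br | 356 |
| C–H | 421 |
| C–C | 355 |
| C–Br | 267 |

Reaction I:
  Bonds broken (reactants):
    C–H: 4 × 421 = 1684
    C=C: 1 × 633 = 633
    H–Br: 1 × 356 = 356
    Σ(broken) = 2673 kJ
  Bonds formed (products):
    C–Br: 1 × 267 = 267
    C–C: 1 × 355 = 355
    C–H: 5 × 421 = 2105
    Σ(formed) = 2727 kJ
  ΔH_I = 2673 − 2727 = −54 kJ
Reaction II:
  Bonds broken (reactants):
    C–H: 4 × 421 = 1684
    C=C: 1 × 633 = 633
    Cl–Cl: 1 × 239 = 239
    Σ(broken) = 2556 kJ
  Bonds formed (products):
    C–C: 1 × 355 = 355
    C–Cl: 2 × 339 = 678
    C–H: 4 × 421 = 1684
    Σ(formed) = 2717 kJ
  ΔH_II = 2556 − 2717 = −161 kJ
ΔH_I − ΔH_II = +107 kJ, so reaction II has the more negative ΔH; |ΔH_I − ΔH_II| = 107 kJ.

Reaction II, by 107 kJ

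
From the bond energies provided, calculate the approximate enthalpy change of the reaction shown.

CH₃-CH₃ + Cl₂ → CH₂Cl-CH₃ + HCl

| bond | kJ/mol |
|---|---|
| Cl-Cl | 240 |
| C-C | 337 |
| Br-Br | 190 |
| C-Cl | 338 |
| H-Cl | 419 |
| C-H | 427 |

ΔH ≈ −90 kJ

Bonds broken (reactants):
  C-C: 1 × 337 = 337
  C-H: 6 × 427 = 2562
  Cl-Cl: 1 × 240 = 240
  Σ(broken) = 3139 kJ
Bonds formed (products):
  C-C: 1 × 337 = 337
  C-Cl: 1 × 338 = 338
  C-H: 5 × 427 = 2135
  H-Cl: 1 × 419 = 419
  Σ(formed) = 3229 kJ
ΔH = Σ(broken) − Σ(formed) = 3139 − 3229 = −90 kJ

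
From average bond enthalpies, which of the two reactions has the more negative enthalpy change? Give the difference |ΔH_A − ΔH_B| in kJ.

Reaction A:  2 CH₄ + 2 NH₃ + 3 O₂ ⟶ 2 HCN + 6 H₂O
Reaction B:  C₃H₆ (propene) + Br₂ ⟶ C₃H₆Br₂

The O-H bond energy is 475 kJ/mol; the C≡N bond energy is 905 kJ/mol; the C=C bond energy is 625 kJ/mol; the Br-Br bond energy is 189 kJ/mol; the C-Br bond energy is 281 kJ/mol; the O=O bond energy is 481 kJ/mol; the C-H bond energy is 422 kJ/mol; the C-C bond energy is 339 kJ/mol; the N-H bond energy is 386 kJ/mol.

Reaction A, by 1132 kJ

Reaction A:
  Bonds broken (reactants):
    C-H: 8 × 422 = 3376
    N-H: 6 × 386 = 2316
    O=O: 3 × 481 = 1443
    Σ(broken) = 7135 kJ
  Bonds formed (products):
    C≡N: 2 × 905 = 1810
    C-H: 2 × 422 = 844
    O-H: 12 × 475 = 5700
    Σ(formed) = 8354 kJ
  ΔH_A = 7135 − 8354 = −1219 kJ
Reaction B:
  Bonds broken (reactants):
    Br-Br: 1 × 189 = 189
    C-C: 1 × 339 = 339
    C-H: 6 × 422 = 2532
    C=C: 1 × 625 = 625
    Σ(broken) = 3685 kJ
  Bonds formed (products):
    C-Br: 2 × 281 = 562
    C-C: 2 × 339 = 678
    C-H: 6 × 422 = 2532
    Σ(formed) = 3772 kJ
  ΔH_B = 3685 − 3772 = −87 kJ
ΔH_A − ΔH_B = −1132 kJ, so reaction A has the more negative ΔH; |ΔH_A − ΔH_B| = 1132 kJ.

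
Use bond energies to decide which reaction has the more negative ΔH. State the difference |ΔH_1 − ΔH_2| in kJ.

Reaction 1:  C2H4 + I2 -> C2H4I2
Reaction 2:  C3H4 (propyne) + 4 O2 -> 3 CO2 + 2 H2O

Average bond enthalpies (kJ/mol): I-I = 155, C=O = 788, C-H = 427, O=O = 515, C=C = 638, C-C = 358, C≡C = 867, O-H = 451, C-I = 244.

Reaction 1:
  Bonds broken (reactants):
    C-H: 4 × 427 = 1708
    C=C: 1 × 638 = 638
    I-I: 1 × 155 = 155
    Σ(broken) = 2501 kJ
  Bonds formed (products):
    C-C: 1 × 358 = 358
    C-H: 4 × 427 = 1708
    C-I: 2 × 244 = 488
    Σ(formed) = 2554 kJ
  ΔH_1 = 2501 − 2554 = −53 kJ
Reaction 2:
  Bonds broken (reactants):
    C≡C: 1 × 867 = 867
    C-C: 1 × 358 = 358
    C-H: 4 × 427 = 1708
    O=O: 4 × 515 = 2060
    Σ(broken) = 4993 kJ
  Bonds formed (products):
    C=O: 6 × 788 = 4728
    O-H: 4 × 451 = 1804
    Σ(formed) = 6532 kJ
  ΔH_2 = 4993 − 6532 = −1539 kJ
ΔH_1 − ΔH_2 = +1486 kJ, so reaction 2 has the more negative ΔH; |ΔH_1 − ΔH_2| = 1486 kJ.

Reaction 2, by 1486 kJ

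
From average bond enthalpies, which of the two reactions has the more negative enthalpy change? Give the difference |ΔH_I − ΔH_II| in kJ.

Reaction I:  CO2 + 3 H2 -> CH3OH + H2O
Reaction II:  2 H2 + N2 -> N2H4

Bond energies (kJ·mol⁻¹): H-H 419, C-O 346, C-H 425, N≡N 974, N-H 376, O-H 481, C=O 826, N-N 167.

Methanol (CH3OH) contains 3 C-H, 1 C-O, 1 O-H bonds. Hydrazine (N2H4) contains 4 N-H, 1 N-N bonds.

Reaction I:
  Bonds broken (reactants):
    C=O: 2 × 826 = 1652
    H-H: 3 × 419 = 1257
    Σ(broken) = 2909 kJ
  Bonds formed (products):
    C-H: 3 × 425 = 1275
    C-O: 1 × 346 = 346
    O-H: 3 × 481 = 1443
    Σ(formed) = 3064 kJ
  ΔH_I = 2909 − 3064 = −155 kJ
Reaction II:
  Bonds broken (reactants):
    H-H: 2 × 419 = 838
    N≡N: 1 × 974 = 974
    Σ(broken) = 1812 kJ
  Bonds formed (products):
    N-H: 4 × 376 = 1504
    N-N: 1 × 167 = 167
    Σ(formed) = 1671 kJ
  ΔH_II = 1812 − 1671 = +141 kJ
ΔH_I − ΔH_II = −296 kJ, so reaction I has the more negative ΔH; |ΔH_I − ΔH_II| = 296 kJ.

Reaction I, by 296 kJ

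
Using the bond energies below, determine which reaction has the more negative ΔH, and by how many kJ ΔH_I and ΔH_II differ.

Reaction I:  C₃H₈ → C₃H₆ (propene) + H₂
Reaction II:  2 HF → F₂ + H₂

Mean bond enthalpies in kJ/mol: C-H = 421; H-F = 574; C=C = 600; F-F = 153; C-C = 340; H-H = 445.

Reaction I, by 413 kJ

Reaction I:
  Bonds broken (reactants):
    C-C: 2 × 340 = 680
    C-H: 8 × 421 = 3368
    Σ(broken) = 4048 kJ
  Bonds formed (products):
    C-C: 1 × 340 = 340
    C-H: 6 × 421 = 2526
    C=C: 1 × 600 = 600
    H-H: 1 × 445 = 445
    Σ(formed) = 3911 kJ
  ΔH_I = 4048 − 3911 = +137 kJ
Reaction II:
  Bonds broken (reactants):
    H-F: 2 × 574 = 1148
    Σ(broken) = 1148 kJ
  Bonds formed (products):
    F-F: 1 × 153 = 153
    H-H: 1 × 445 = 445
    Σ(formed) = 598 kJ
  ΔH_II = 1148 − 598 = +550 kJ
ΔH_I − ΔH_II = −413 kJ, so reaction I has the more negative ΔH; |ΔH_I − ΔH_II| = 413 kJ.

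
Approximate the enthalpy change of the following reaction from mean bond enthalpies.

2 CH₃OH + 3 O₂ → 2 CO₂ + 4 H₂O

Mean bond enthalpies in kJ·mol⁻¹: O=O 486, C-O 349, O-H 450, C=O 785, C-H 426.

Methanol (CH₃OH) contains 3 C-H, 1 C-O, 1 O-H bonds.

ΔH ≈ −1128 kJ

Bonds broken (reactants):
  C-H: 6 × 426 = 2556
  C-O: 2 × 349 = 698
  O-H: 2 × 450 = 900
  O=O: 3 × 486 = 1458
  Σ(broken) = 5612 kJ
Bonds formed (products):
  C=O: 4 × 785 = 3140
  O-H: 8 × 450 = 3600
  Σ(formed) = 6740 kJ
ΔH = Σ(broken) − Σ(formed) = 5612 − 6740 = −1128 kJ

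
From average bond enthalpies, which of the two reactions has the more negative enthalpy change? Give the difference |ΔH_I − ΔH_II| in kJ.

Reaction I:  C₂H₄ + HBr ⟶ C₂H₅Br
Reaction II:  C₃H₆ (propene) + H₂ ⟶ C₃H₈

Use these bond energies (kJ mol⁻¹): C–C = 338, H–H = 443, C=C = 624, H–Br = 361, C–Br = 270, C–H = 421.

Reaction I:
  Bonds broken (reactants):
    C–H: 4 × 421 = 1684
    C=C: 1 × 624 = 624
    H–Br: 1 × 361 = 361
    Σ(broken) = 2669 kJ
  Bonds formed (products):
    C–Br: 1 × 270 = 270
    C–C: 1 × 338 = 338
    C–H: 5 × 421 = 2105
    Σ(formed) = 2713 kJ
  ΔH_I = 2669 − 2713 = −44 kJ
Reaction II:
  Bonds broken (reactants):
    C–C: 1 × 338 = 338
    C–H: 6 × 421 = 2526
    C=C: 1 × 624 = 624
    H–H: 1 × 443 = 443
    Σ(broken) = 3931 kJ
  Bonds formed (products):
    C–C: 2 × 338 = 676
    C–H: 8 × 421 = 3368
    Σ(formed) = 4044 kJ
  ΔH_II = 3931 − 4044 = −113 kJ
ΔH_I − ΔH_II = +69 kJ, so reaction II has the more negative ΔH; |ΔH_I − ΔH_II| = 69 kJ.

Reaction II, by 69 kJ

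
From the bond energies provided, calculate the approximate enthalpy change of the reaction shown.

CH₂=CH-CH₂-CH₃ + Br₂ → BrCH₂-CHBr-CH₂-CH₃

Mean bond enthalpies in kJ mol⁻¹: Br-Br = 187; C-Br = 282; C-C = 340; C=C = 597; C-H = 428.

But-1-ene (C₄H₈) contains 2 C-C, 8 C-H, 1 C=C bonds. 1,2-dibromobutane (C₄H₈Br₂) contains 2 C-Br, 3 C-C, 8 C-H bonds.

ΔH ≈ −120 kJ

Bonds broken (reactants):
  Br-Br: 1 × 187 = 187
  C-C: 2 × 340 = 680
  C-H: 8 × 428 = 3424
  C=C: 1 × 597 = 597
  Σ(broken) = 4888 kJ
Bonds formed (products):
  C-Br: 2 × 282 = 564
  C-C: 3 × 340 = 1020
  C-H: 8 × 428 = 3424
  Σ(formed) = 5008 kJ
ΔH = Σ(broken) − Σ(formed) = 4888 − 5008 = −120 kJ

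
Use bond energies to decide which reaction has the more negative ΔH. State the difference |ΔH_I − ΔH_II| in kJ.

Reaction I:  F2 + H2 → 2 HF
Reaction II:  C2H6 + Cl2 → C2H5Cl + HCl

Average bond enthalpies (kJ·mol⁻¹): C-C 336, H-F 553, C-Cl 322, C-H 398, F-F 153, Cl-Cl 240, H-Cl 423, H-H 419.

Reaction I, by 427 kJ

Reaction I:
  Bonds broken (reactants):
    F-F: 1 × 153 = 153
    H-H: 1 × 419 = 419
    Σ(broken) = 572 kJ
  Bonds formed (products):
    H-F: 2 × 553 = 1106
    Σ(formed) = 1106 kJ
  ΔH_I = 572 − 1106 = −534 kJ
Reaction II:
  Bonds broken (reactants):
    C-C: 1 × 336 = 336
    C-H: 6 × 398 = 2388
    Cl-Cl: 1 × 240 = 240
    Σ(broken) = 2964 kJ
  Bonds formed (products):
    C-C: 1 × 336 = 336
    C-Cl: 1 × 322 = 322
    C-H: 5 × 398 = 1990
    H-Cl: 1 × 423 = 423
    Σ(formed) = 3071 kJ
  ΔH_II = 2964 − 3071 = −107 kJ
ΔH_I − ΔH_II = −427 kJ, so reaction I has the more negative ΔH; |ΔH_I − ΔH_II| = 427 kJ.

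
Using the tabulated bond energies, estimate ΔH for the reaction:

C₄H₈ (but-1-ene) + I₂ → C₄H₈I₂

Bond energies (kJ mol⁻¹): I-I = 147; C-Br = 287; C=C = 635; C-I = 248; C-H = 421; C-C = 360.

ΔH ≈ −74 kJ

Bonds broken (reactants):
  C-C: 2 × 360 = 720
  C-H: 8 × 421 = 3368
  C=C: 1 × 635 = 635
  I-I: 1 × 147 = 147
  Σ(broken) = 4870 kJ
Bonds formed (products):
  C-C: 3 × 360 = 1080
  C-H: 8 × 421 = 3368
  C-I: 2 × 248 = 496
  Σ(formed) = 4944 kJ
ΔH = Σ(broken) − Σ(formed) = 4870 − 4944 = −74 kJ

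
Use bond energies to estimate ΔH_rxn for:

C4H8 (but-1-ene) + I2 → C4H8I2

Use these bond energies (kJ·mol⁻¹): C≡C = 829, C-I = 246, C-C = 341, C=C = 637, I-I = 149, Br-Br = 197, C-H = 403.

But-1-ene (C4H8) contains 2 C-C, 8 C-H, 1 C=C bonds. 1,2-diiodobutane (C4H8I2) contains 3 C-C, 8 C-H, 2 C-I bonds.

ΔH ≈ −47 kJ

Bonds broken (reactants):
  C-C: 2 × 341 = 682
  C-H: 8 × 403 = 3224
  C=C: 1 × 637 = 637
  I-I: 1 × 149 = 149
  Σ(broken) = 4692 kJ
Bonds formed (products):
  C-C: 3 × 341 = 1023
  C-H: 8 × 403 = 3224
  C-I: 2 × 246 = 492
  Σ(formed) = 4739 kJ
ΔH = Σ(broken) − Σ(formed) = 4692 − 4739 = −47 kJ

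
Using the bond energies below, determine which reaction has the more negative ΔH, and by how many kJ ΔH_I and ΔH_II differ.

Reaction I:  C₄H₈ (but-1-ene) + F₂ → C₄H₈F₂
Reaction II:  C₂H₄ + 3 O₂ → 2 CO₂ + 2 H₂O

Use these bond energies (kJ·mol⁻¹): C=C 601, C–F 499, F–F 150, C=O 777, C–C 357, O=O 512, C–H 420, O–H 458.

Reaction I:
  Bonds broken (reactants):
    C–C: 2 × 357 = 714
    C–H: 8 × 420 = 3360
    C=C: 1 × 601 = 601
    F–F: 1 × 150 = 150
    Σ(broken) = 4825 kJ
  Bonds formed (products):
    C–C: 3 × 357 = 1071
    C–F: 2 × 499 = 998
    C–H: 8 × 420 = 3360
    Σ(formed) = 5429 kJ
  ΔH_I = 4825 − 5429 = −604 kJ
Reaction II:
  Bonds broken (reactants):
    C–H: 4 × 420 = 1680
    C=C: 1 × 601 = 601
    O=O: 3 × 512 = 1536
    Σ(broken) = 3817 kJ
  Bonds formed (products):
    C=O: 4 × 777 = 3108
    O–H: 4 × 458 = 1832
    Σ(formed) = 4940 kJ
  ΔH_II = 3817 − 4940 = −1123 kJ
ΔH_I − ΔH_II = +519 kJ, so reaction II has the more negative ΔH; |ΔH_I − ΔH_II| = 519 kJ.

Reaction II, by 519 kJ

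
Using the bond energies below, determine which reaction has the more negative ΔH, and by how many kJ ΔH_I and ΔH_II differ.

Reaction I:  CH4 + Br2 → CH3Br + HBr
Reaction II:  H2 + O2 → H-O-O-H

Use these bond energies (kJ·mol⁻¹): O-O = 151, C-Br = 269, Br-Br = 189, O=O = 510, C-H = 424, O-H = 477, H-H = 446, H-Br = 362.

Reaction I:
  Bonds broken (reactants):
    Br-Br: 1 × 189 = 189
    C-H: 4 × 424 = 1696
    Σ(broken) = 1885 kJ
  Bonds formed (products):
    C-Br: 1 × 269 = 269
    C-H: 3 × 424 = 1272
    H-Br: 1 × 362 = 362
    Σ(formed) = 1903 kJ
  ΔH_I = 1885 − 1903 = −18 kJ
Reaction II:
  Bonds broken (reactants):
    H-H: 1 × 446 = 446
    O=O: 1 × 510 = 510
    Σ(broken) = 956 kJ
  Bonds formed (products):
    O-H: 2 × 477 = 954
    O-O: 1 × 151 = 151
    Σ(formed) = 1105 kJ
  ΔH_II = 956 − 1105 = −149 kJ
ΔH_I − ΔH_II = +131 kJ, so reaction II has the more negative ΔH; |ΔH_I − ΔH_II| = 131 kJ.

Reaction II, by 131 kJ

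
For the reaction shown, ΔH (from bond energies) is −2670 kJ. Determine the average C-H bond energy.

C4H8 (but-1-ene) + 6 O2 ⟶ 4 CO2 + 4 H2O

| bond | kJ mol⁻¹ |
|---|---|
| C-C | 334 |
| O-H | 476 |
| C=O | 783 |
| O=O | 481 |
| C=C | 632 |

D(C-H) ≈ 402 kJ/mol

Let D be the C-H bond energy.
Σ(broken) = 2×334 + 8×D + 1×632 + 6×481 = 4186 + 8D
Σ(formed) = 8×783 + 8×476 = 10072
ΔH = Σ(broken) − Σ(formed) = (4186 + 8D) − (10072) = −5886 + 8D
Setting this equal to −2670 kJ gives 8D = 3216, so D = 402 kJ/mol.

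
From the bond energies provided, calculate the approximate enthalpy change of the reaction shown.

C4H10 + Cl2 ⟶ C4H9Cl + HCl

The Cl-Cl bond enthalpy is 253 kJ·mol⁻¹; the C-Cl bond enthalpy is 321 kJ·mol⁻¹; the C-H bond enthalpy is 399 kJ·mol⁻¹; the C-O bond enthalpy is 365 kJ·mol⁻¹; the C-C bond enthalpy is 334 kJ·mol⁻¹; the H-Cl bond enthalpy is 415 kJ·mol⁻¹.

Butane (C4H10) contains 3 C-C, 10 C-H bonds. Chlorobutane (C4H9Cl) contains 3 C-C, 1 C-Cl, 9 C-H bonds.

Bonds broken (reactants):
  C-C: 3 × 334 = 1002
  C-H: 10 × 399 = 3990
  Cl-Cl: 1 × 253 = 253
  Σ(broken) = 5245 kJ
Bonds formed (products):
  C-C: 3 × 334 = 1002
  C-Cl: 1 × 321 = 321
  C-H: 9 × 399 = 3591
  H-Cl: 1 × 415 = 415
  Σ(formed) = 5329 kJ
ΔH = Σ(broken) − Σ(formed) = 5245 − 5329 = −84 kJ

ΔH ≈ −84 kJ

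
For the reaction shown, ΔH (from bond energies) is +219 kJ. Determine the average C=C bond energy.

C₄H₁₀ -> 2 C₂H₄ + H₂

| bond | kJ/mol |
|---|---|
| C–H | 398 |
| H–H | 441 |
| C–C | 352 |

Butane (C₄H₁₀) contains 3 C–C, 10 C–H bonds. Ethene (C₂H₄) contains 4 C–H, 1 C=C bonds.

Let D be the C=C bond energy.
Σ(broken) = 3×352 + 10×398 = 5036
Σ(formed) = 8×398 + 2×D + 1×441 = 3625 + 2D
ΔH = Σ(broken) − Σ(formed) = (5036) − (3625 + 2D) = +1411 − 2D
Setting this equal to +219 kJ gives 2D = 1192, so D = 596 kJ/mol.

D(C=C) ≈ 596 kJ/mol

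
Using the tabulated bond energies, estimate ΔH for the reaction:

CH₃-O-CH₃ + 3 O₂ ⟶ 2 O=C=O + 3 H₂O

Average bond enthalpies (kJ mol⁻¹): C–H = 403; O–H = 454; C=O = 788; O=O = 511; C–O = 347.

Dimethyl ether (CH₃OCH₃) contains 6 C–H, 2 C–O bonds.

Bonds broken (reactants):
  C–H: 6 × 403 = 2418
  C–O: 2 × 347 = 694
  O=O: 3 × 511 = 1533
  Σ(broken) = 4645 kJ
Bonds formed (products):
  C=O: 4 × 788 = 3152
  O–H: 6 × 454 = 2724
  Σ(formed) = 5876 kJ
ΔH = Σ(broken) − Σ(formed) = 4645 − 5876 = −1231 kJ

ΔH ≈ −1231 kJ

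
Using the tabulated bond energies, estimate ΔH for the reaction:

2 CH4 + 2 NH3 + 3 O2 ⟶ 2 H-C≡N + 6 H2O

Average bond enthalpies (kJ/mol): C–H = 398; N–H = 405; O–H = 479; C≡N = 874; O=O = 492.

Bonds broken (reactants):
  C–H: 8 × 398 = 3184
  N–H: 6 × 405 = 2430
  O=O: 3 × 492 = 1476
  Σ(broken) = 7090 kJ
Bonds formed (products):
  C≡N: 2 × 874 = 1748
  C–H: 2 × 398 = 796
  O–H: 12 × 479 = 5748
  Σ(formed) = 8292 kJ
ΔH = Σ(broken) − Σ(formed) = 7090 − 8292 = −1202 kJ

ΔH ≈ −1202 kJ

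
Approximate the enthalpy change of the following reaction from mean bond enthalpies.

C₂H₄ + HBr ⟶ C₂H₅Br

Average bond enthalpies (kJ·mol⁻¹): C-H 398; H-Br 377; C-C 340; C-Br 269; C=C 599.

Bonds broken (reactants):
  C-H: 4 × 398 = 1592
  C=C: 1 × 599 = 599
  H-Br: 1 × 377 = 377
  Σ(broken) = 2568 kJ
Bonds formed (products):
  C-Br: 1 × 269 = 269
  C-C: 1 × 340 = 340
  C-H: 5 × 398 = 1990
  Σ(formed) = 2599 kJ
ΔH = Σ(broken) − Σ(formed) = 2568 − 2599 = −31 kJ

ΔH ≈ −31 kJ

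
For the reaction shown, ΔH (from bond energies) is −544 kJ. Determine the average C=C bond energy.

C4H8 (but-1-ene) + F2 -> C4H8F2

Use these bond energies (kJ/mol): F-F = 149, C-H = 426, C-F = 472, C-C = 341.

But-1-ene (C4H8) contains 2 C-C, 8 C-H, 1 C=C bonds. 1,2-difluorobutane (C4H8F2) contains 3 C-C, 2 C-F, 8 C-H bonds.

Let D be the C=C bond energy.
Σ(broken) = 2×341 + 8×426 + 1×D + 1×149 = 4239 + D
Σ(formed) = 3×341 + 2×472 + 8×426 = 5375
ΔH = Σ(broken) − Σ(formed) = (4239 + D) − (5375) = −1136 + D
Setting this equal to −544 kJ gives D = 592 kJ/mol.

D(C=C) ≈ 592 kJ/mol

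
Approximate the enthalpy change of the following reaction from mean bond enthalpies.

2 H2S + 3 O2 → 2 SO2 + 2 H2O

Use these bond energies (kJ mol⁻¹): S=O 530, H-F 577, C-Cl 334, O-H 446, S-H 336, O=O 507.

Bonds broken (reactants):
  O=O: 3 × 507 = 1521
  S-H: 4 × 336 = 1344
  Σ(broken) = 2865 kJ
Bonds formed (products):
  O-H: 4 × 446 = 1784
  S=O: 4 × 530 = 2120
  Σ(formed) = 3904 kJ
ΔH = Σ(broken) − Σ(formed) = 2865 − 3904 = −1039 kJ

ΔH ≈ −1039 kJ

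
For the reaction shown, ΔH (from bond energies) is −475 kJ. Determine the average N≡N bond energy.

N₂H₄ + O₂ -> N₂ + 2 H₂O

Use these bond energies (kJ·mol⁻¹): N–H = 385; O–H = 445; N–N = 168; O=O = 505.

Let D be the N≡N bond energy.
Σ(broken) = 4×385 + 1×168 + 1×505 = 2213
Σ(formed) = 1×D + 4×445 = 1780 + D
ΔH = Σ(broken) − Σ(formed) = (2213) − (1780 + D) = +433 − D
Setting this equal to −475 kJ gives D = 908 kJ/mol.

D(N≡N) ≈ 908 kJ/mol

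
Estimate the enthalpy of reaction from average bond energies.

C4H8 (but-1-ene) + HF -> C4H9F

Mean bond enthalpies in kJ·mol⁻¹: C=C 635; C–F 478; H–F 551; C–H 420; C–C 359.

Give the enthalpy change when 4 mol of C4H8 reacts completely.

ΔH = −284 kJ

Bonds broken (reactants):
  C–C: 2 × 359 = 718
  C–H: 8 × 420 = 3360
  C=C: 1 × 635 = 635
  H–F: 1 × 551 = 551
  Σ(broken) = 5264 kJ
Bonds formed (products):
  C–C: 3 × 359 = 1077
  C–F: 1 × 478 = 478
  C–H: 9 × 420 = 3780
  Σ(formed) = 5335 kJ
ΔH = Σ(broken) − Σ(formed) = 5264 − 5335 = −71 kJ
For 4× the reaction as written: 4 × (−71) = −284 kJ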